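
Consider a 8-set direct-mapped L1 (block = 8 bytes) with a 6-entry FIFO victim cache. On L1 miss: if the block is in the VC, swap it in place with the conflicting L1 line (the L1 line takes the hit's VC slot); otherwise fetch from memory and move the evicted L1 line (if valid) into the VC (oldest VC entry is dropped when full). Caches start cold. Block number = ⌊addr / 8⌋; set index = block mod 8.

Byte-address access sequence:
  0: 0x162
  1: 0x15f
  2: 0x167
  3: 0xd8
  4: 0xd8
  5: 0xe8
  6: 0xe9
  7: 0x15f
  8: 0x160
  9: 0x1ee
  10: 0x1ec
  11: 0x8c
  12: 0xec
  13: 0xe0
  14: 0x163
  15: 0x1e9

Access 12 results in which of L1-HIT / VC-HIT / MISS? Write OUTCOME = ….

#0 0x162→b44/s4 MISS; vc=[]
#1 0x15f→b43/s3 MISS; vc=[]
#2 0x167→b44/s4 L1-HIT; vc=[]
#3 0xd8→b27/s3 MISS; vc=[43]
#4 0xd8→b27/s3 L1-HIT; vc=[43]
#5 0xe8→b29/s5 MISS; vc=[43]
#6 0xe9→b29/s5 L1-HIT; vc=[43]
#7 0x15f→b43/s3 VC-HIT; vc=[27]
#8 0x160→b44/s4 L1-HIT; vc=[27]
#9 0x1ee→b61/s5 MISS; vc=[27,29]
#10 0x1ec→b61/s5 L1-HIT; vc=[27,29]
#11 0x8c→b17/s1 MISS; vc=[27,29]
#12 0xec→b29/s5 VC-HIT; vc=[27,61]
#13 0xe0→b28/s4 MISS; vc=[27,61,44]
#14 0x163→b44/s4 VC-HIT; vc=[27,61,28]
#15 0x1e9→b61/s5 VC-HIT; vc=[27,29,28]

OUTCOME = VC-HIT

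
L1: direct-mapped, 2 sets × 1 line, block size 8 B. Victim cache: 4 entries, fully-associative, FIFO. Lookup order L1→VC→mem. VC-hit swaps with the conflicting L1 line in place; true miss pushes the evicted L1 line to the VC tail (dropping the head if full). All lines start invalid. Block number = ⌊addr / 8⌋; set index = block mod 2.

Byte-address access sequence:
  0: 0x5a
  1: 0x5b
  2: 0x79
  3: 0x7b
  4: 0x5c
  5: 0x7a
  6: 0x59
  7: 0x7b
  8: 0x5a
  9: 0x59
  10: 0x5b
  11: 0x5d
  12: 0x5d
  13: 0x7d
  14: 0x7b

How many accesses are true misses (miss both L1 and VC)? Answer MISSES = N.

#0 0x5a→b11/s1 MISS; vc=[]
#1 0x5b→b11/s1 L1-HIT; vc=[]
#2 0x79→b15/s1 MISS; vc=[11]
#3 0x7b→b15/s1 L1-HIT; vc=[11]
#4 0x5c→b11/s1 VC-HIT; vc=[15]
#5 0x7a→b15/s1 VC-HIT; vc=[11]
#6 0x59→b11/s1 VC-HIT; vc=[15]
#7 0x7b→b15/s1 VC-HIT; vc=[11]
#8 0x5a→b11/s1 VC-HIT; vc=[15]
#9 0x59→b11/s1 L1-HIT; vc=[15]
#10 0x5b→b11/s1 L1-HIT; vc=[15]
#11 0x5d→b11/s1 L1-HIT; vc=[15]
#12 0x5d→b11/s1 L1-HIT; vc=[15]
#13 0x7d→b15/s1 VC-HIT; vc=[11]
#14 0x7b→b15/s1 L1-HIT; vc=[11]

MISSES = 2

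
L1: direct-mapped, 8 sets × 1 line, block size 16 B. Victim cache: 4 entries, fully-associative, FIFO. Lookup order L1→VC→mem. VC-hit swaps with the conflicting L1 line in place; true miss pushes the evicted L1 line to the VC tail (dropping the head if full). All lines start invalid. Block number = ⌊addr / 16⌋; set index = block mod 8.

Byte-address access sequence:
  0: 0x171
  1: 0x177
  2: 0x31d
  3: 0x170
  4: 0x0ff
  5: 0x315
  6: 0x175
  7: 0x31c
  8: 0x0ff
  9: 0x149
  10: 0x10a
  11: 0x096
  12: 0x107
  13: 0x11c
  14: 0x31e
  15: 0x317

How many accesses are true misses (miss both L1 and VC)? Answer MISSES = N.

#0 0x171→b23/s7 MISS; vc=[]
#1 0x177→b23/s7 L1-HIT; vc=[]
#2 0x31d→b49/s1 MISS; vc=[]
#3 0x170→b23/s7 L1-HIT; vc=[]
#4 0xff→b15/s7 MISS; vc=[23]
#5 0x315→b49/s1 L1-HIT; vc=[23]
#6 0x175→b23/s7 VC-HIT; vc=[15]
#7 0x31c→b49/s1 L1-HIT; vc=[15]
#8 0xff→b15/s7 VC-HIT; vc=[23]
#9 0x149→b20/s4 MISS; vc=[23]
#10 0x10a→b16/s0 MISS; vc=[23]
#11 0x96→b9/s1 MISS; vc=[23,49]
#12 0x107→b16/s0 L1-HIT; vc=[23,49]
#13 0x11c→b17/s1 MISS; vc=[23,49,9]
#14 0x31e→b49/s1 VC-HIT; vc=[23,17,9]
#15 0x317→b49/s1 L1-HIT; vc=[23,17,9]

MISSES = 7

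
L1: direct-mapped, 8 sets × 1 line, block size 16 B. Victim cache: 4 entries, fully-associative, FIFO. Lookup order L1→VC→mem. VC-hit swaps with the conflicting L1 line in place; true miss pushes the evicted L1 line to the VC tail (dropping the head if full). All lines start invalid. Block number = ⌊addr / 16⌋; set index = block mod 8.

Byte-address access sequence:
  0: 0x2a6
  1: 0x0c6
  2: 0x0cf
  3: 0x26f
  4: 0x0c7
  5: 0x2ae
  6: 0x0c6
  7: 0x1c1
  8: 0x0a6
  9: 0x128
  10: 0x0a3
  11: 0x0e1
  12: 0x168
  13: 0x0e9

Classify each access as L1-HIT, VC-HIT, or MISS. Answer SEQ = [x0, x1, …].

#0 0x2a6→b42/s2 MISS; vc=[]
#1 0xc6→b12/s4 MISS; vc=[]
#2 0xcf→b12/s4 L1-HIT; vc=[]
#3 0x26f→b38/s6 MISS; vc=[]
#4 0xc7→b12/s4 L1-HIT; vc=[]
#5 0x2ae→b42/s2 L1-HIT; vc=[]
#6 0xc6→b12/s4 L1-HIT; vc=[]
#7 0x1c1→b28/s4 MISS; vc=[12]
#8 0xa6→b10/s2 MISS; vc=[12,42]
#9 0x128→b18/s2 MISS; vc=[12,42,10]
#10 0xa3→b10/s2 VC-HIT; vc=[12,42,18]
#11 0xe1→b14/s6 MISS; vc=[12,42,18,38]
#12 0x168→b22/s6 MISS; vc=[42,18,38,14]
#13 0xe9→b14/s6 VC-HIT; vc=[42,18,38,22]

SEQ = [MISS, MISS, L1-HIT, MISS, L1-HIT, L1-HIT, L1-HIT, MISS, MISS, MISS, VC-HIT, MISS, MISS, VC-HIT]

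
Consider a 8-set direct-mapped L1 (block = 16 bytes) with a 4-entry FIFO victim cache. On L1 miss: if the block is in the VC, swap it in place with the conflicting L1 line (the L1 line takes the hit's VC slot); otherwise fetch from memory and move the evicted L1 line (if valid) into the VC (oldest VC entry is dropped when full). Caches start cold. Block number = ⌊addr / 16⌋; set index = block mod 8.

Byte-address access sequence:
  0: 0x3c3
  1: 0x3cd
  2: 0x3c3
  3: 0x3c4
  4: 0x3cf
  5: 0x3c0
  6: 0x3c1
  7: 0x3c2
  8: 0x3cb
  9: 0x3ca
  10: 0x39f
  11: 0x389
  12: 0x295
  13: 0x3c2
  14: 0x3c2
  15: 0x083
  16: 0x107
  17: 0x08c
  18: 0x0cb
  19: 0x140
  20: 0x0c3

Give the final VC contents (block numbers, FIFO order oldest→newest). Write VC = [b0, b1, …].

VC = [56, 16, 60, 20]

0: 0x3c3 (blk 60, set 4) → MISS  vc=[]
1: 0x3cd (blk 60, set 4) → L1-HIT  vc=[]
2: 0x3c3 (blk 60, set 4) → L1-HIT  vc=[]
3: 0x3c4 (blk 60, set 4) → L1-HIT  vc=[]
4: 0x3cf (blk 60, set 4) → L1-HIT  vc=[]
5: 0x3c0 (blk 60, set 4) → L1-HIT  vc=[]
6: 0x3c1 (blk 60, set 4) → L1-HIT  vc=[]
7: 0x3c2 (blk 60, set 4) → L1-HIT  vc=[]
8: 0x3cb (blk 60, set 4) → L1-HIT  vc=[]
9: 0x3ca (blk 60, set 4) → L1-HIT  vc=[]
10: 0x39f (blk 57, set 1) → MISS  vc=[]
11: 0x389 (blk 56, set 0) → MISS  vc=[]
12: 0x295 (blk 41, set 1) → MISS  vc=[57]
13: 0x3c2 (blk 60, set 4) → L1-HIT  vc=[57]
14: 0x3c2 (blk 60, set 4) → L1-HIT  vc=[57]
15: 0x83 (blk 8, set 0) → MISS  vc=[57, 56]
16: 0x107 (blk 16, set 0) → MISS  vc=[57, 56, 8]
17: 0x8c (blk 8, set 0) → VC-HIT  vc=[57, 56, 16]
18: 0xcb (blk 12, set 4) → MISS  vc=[57, 56, 16, 60]
19: 0x140 (blk 20, set 4) → MISS  vc=[56, 16, 60, 12]
20: 0xc3 (blk 12, set 4) → VC-HIT  vc=[56, 16, 60, 20]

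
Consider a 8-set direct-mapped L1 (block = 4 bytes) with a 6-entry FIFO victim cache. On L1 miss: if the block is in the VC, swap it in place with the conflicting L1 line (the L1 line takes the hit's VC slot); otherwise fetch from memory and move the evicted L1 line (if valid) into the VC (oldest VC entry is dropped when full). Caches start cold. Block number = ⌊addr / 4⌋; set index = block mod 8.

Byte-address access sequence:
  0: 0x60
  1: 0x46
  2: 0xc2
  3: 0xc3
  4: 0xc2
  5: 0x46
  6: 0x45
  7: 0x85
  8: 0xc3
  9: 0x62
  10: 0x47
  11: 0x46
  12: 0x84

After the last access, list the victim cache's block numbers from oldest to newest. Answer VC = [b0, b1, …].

  [0] addr=0x60 blk=24 s=0: MISS | VC []
  [1] addr=0x46 blk=17 s=1: MISS | VC []
  [2] addr=0xc2 blk=48 s=0: MISS | VC [24]
  [3] addr=0xc3 blk=48 s=0: L1-HIT | VC [24]
  [4] addr=0xc2 blk=48 s=0: L1-HIT | VC [24]
  [5] addr=0x46 blk=17 s=1: L1-HIT | VC [24]
  [6] addr=0x45 blk=17 s=1: L1-HIT | VC [24]
  [7] addr=0x85 blk=33 s=1: MISS | VC [24, 17]
  [8] addr=0xc3 blk=48 s=0: L1-HIT | VC [24, 17]
  [9] addr=0x62 blk=24 s=0: VC-HIT | VC [48, 17]
  [10] addr=0x47 blk=17 s=1: VC-HIT | VC [48, 33]
  [11] addr=0x46 blk=17 s=1: L1-HIT | VC [48, 33]
  [12] addr=0x84 blk=33 s=1: VC-HIT | VC [48, 17]

VC = [48, 17]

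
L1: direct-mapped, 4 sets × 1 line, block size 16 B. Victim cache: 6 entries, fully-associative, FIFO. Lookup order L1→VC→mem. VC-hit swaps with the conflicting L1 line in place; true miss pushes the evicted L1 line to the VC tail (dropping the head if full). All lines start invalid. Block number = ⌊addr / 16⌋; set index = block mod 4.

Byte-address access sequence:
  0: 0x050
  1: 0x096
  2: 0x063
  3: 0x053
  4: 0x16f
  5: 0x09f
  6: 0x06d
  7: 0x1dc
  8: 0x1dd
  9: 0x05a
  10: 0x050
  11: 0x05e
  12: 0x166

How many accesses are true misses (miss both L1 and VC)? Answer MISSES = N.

  [0] addr=0x50 blk=5 s=1: MISS | VC []
  [1] addr=0x96 blk=9 s=1: MISS | VC [5]
  [2] addr=0x63 blk=6 s=2: MISS | VC [5]
  [3] addr=0x53 blk=5 s=1: VC-HIT | VC [9]
  [4] addr=0x16f blk=22 s=2: MISS | VC [9, 6]
  [5] addr=0x9f blk=9 s=1: VC-HIT | VC [5, 6]
  [6] addr=0x6d blk=6 s=2: VC-HIT | VC [5, 22]
  [7] addr=0x1dc blk=29 s=1: MISS | VC [5, 22, 9]
  [8] addr=0x1dd blk=29 s=1: L1-HIT | VC [5, 22, 9]
  [9] addr=0x5a blk=5 s=1: VC-HIT | VC [29, 22, 9]
  [10] addr=0x50 blk=5 s=1: L1-HIT | VC [29, 22, 9]
  [11] addr=0x5e blk=5 s=1: L1-HIT | VC [29, 22, 9]
  [12] addr=0x166 blk=22 s=2: VC-HIT | VC [29, 6, 9]

MISSES = 5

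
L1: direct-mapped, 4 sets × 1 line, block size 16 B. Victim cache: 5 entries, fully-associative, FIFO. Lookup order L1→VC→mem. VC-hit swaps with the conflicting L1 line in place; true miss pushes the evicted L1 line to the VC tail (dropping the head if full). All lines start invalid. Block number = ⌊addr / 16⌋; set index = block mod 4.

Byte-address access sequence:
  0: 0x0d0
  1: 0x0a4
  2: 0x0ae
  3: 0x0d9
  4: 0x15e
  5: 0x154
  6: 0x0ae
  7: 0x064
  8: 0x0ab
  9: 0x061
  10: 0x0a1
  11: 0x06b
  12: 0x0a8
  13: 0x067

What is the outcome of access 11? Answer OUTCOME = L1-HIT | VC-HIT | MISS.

OUTCOME = VC-HIT

#0 0xd0→b13/s1 MISS; vc=[]
#1 0xa4→b10/s2 MISS; vc=[]
#2 0xae→b10/s2 L1-HIT; vc=[]
#3 0xd9→b13/s1 L1-HIT; vc=[]
#4 0x15e→b21/s1 MISS; vc=[13]
#5 0x154→b21/s1 L1-HIT; vc=[13]
#6 0xae→b10/s2 L1-HIT; vc=[13]
#7 0x64→b6/s2 MISS; vc=[13,10]
#8 0xab→b10/s2 VC-HIT; vc=[13,6]
#9 0x61→b6/s2 VC-HIT; vc=[13,10]
#10 0xa1→b10/s2 VC-HIT; vc=[13,6]
#11 0x6b→b6/s2 VC-HIT; vc=[13,10]
#12 0xa8→b10/s2 VC-HIT; vc=[13,6]
#13 0x67→b6/s2 VC-HIT; vc=[13,10]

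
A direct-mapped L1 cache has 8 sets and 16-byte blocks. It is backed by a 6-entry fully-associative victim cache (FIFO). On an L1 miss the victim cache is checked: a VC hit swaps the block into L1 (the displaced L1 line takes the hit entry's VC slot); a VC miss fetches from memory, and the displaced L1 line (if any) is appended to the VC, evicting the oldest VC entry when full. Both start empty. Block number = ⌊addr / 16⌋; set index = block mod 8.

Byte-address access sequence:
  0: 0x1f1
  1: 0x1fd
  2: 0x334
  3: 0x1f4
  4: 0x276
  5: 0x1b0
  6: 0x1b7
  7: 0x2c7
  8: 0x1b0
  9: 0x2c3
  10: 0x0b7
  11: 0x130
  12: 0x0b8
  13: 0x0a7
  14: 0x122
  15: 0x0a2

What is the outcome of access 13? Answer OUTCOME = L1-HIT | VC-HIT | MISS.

OUTCOME = MISS

  [0] addr=0x1f1 blk=31 s=7: MISS | VC []
  [1] addr=0x1fd blk=31 s=7: L1-HIT | VC []
  [2] addr=0x334 blk=51 s=3: MISS | VC []
  [3] addr=0x1f4 blk=31 s=7: L1-HIT | VC []
  [4] addr=0x276 blk=39 s=7: MISS | VC [31]
  [5] addr=0x1b0 blk=27 s=3: MISS | VC [31, 51]
  [6] addr=0x1b7 blk=27 s=3: L1-HIT | VC [31, 51]
  [7] addr=0x2c7 blk=44 s=4: MISS | VC [31, 51]
  [8] addr=0x1b0 blk=27 s=3: L1-HIT | VC [31, 51]
  [9] addr=0x2c3 blk=44 s=4: L1-HIT | VC [31, 51]
  [10] addr=0xb7 blk=11 s=3: MISS | VC [31, 51, 27]
  [11] addr=0x130 blk=19 s=3: MISS | VC [31, 51, 27, 11]
  [12] addr=0xb8 blk=11 s=3: VC-HIT | VC [31, 51, 27, 19]
  [13] addr=0xa7 blk=10 s=2: MISS | VC [31, 51, 27, 19]
  [14] addr=0x122 blk=18 s=2: MISS | VC [31, 51, 27, 19, 10]
  [15] addr=0xa2 blk=10 s=2: VC-HIT | VC [31, 51, 27, 19, 18]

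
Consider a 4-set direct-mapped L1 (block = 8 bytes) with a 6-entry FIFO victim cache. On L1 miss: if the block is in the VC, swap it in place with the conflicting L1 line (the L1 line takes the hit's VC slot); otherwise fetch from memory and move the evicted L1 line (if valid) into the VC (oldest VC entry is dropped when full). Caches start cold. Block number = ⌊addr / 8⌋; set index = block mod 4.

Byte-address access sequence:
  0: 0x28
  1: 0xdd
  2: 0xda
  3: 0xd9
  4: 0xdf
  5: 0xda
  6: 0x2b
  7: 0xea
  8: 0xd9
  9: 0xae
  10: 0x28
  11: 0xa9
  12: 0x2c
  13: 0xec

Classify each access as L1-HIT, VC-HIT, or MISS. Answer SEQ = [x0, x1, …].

SEQ = [MISS, MISS, L1-HIT, L1-HIT, L1-HIT, L1-HIT, L1-HIT, MISS, L1-HIT, MISS, VC-HIT, VC-HIT, VC-HIT, VC-HIT]

0: 0x28 (blk 5, set 1) → MISS  vc=[]
1: 0xdd (blk 27, set 3) → MISS  vc=[]
2: 0xda (blk 27, set 3) → L1-HIT  vc=[]
3: 0xd9 (blk 27, set 3) → L1-HIT  vc=[]
4: 0xdf (blk 27, set 3) → L1-HIT  vc=[]
5: 0xda (blk 27, set 3) → L1-HIT  vc=[]
6: 0x2b (blk 5, set 1) → L1-HIT  vc=[]
7: 0xea (blk 29, set 1) → MISS  vc=[5]
8: 0xd9 (blk 27, set 3) → L1-HIT  vc=[5]
9: 0xae (blk 21, set 1) → MISS  vc=[5, 29]
10: 0x28 (blk 5, set 1) → VC-HIT  vc=[21, 29]
11: 0xa9 (blk 21, set 1) → VC-HIT  vc=[5, 29]
12: 0x2c (blk 5, set 1) → VC-HIT  vc=[21, 29]
13: 0xec (blk 29, set 1) → VC-HIT  vc=[21, 5]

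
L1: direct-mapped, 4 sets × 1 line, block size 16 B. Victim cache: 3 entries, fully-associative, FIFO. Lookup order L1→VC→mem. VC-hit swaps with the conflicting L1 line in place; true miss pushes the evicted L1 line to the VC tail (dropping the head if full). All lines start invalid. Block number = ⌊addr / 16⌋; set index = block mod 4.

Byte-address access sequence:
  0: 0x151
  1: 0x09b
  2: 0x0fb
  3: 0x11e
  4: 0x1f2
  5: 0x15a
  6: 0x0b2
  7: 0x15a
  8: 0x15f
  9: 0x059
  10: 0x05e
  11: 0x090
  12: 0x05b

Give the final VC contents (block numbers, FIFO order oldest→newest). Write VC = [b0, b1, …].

VC = [31, 21, 9]

  [0] addr=0x151 blk=21 s=1: MISS | VC []
  [1] addr=0x9b blk=9 s=1: MISS | VC [21]
  [2] addr=0xfb blk=15 s=3: MISS | VC [21]
  [3] addr=0x11e blk=17 s=1: MISS | VC [21, 9]
  [4] addr=0x1f2 blk=31 s=3: MISS | VC [21, 9, 15]
  [5] addr=0x15a blk=21 s=1: VC-HIT | VC [17, 9, 15]
  [6] addr=0xb2 blk=11 s=3: MISS | VC [9, 15, 31]
  [7] addr=0x15a blk=21 s=1: L1-HIT | VC [9, 15, 31]
  [8] addr=0x15f blk=21 s=1: L1-HIT | VC [9, 15, 31]
  [9] addr=0x59 blk=5 s=1: MISS | VC [15, 31, 21]
  [10] addr=0x5e blk=5 s=1: L1-HIT | VC [15, 31, 21]
  [11] addr=0x90 blk=9 s=1: MISS | VC [31, 21, 5]
  [12] addr=0x5b blk=5 s=1: VC-HIT | VC [31, 21, 9]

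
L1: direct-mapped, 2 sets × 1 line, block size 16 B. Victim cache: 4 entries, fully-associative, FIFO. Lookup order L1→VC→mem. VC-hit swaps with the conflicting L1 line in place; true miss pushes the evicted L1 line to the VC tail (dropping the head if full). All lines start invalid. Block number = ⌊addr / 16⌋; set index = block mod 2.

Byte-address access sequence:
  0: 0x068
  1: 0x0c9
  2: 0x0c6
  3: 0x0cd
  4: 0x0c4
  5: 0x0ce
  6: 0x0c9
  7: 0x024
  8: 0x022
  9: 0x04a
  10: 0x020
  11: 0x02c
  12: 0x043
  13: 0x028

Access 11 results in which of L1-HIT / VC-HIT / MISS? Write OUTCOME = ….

OUTCOME = L1-HIT

  [0] addr=0x68 blk=6 s=0: MISS | VC []
  [1] addr=0xc9 blk=12 s=0: MISS | VC [6]
  [2] addr=0xc6 blk=12 s=0: L1-HIT | VC [6]
  [3] addr=0xcd blk=12 s=0: L1-HIT | VC [6]
  [4] addr=0xc4 blk=12 s=0: L1-HIT | VC [6]
  [5] addr=0xce blk=12 s=0: L1-HIT | VC [6]
  [6] addr=0xc9 blk=12 s=0: L1-HIT | VC [6]
  [7] addr=0x24 blk=2 s=0: MISS | VC [6, 12]
  [8] addr=0x22 blk=2 s=0: L1-HIT | VC [6, 12]
  [9] addr=0x4a blk=4 s=0: MISS | VC [6, 12, 2]
  [10] addr=0x20 blk=2 s=0: VC-HIT | VC [6, 12, 4]
  [11] addr=0x2c blk=2 s=0: L1-HIT | VC [6, 12, 4]
  [12] addr=0x43 blk=4 s=0: VC-HIT | VC [6, 12, 2]
  [13] addr=0x28 blk=2 s=0: VC-HIT | VC [6, 12, 4]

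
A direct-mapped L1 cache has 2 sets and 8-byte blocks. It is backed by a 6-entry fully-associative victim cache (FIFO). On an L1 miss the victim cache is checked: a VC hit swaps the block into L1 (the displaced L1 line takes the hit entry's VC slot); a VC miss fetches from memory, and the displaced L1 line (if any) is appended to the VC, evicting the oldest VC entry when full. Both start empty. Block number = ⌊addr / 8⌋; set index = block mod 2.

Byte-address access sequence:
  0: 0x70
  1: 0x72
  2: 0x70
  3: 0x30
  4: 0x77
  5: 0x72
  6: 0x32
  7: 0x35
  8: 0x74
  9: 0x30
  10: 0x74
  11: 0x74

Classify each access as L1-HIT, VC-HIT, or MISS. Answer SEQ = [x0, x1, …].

  [0] addr=0x70 blk=14 s=0: MISS | VC []
  [1] addr=0x72 blk=14 s=0: L1-HIT | VC []
  [2] addr=0x70 blk=14 s=0: L1-HIT | VC []
  [3] addr=0x30 blk=6 s=0: MISS | VC [14]
  [4] addr=0x77 blk=14 s=0: VC-HIT | VC [6]
  [5] addr=0x72 blk=14 s=0: L1-HIT | VC [6]
  [6] addr=0x32 blk=6 s=0: VC-HIT | VC [14]
  [7] addr=0x35 blk=6 s=0: L1-HIT | VC [14]
  [8] addr=0x74 blk=14 s=0: VC-HIT | VC [6]
  [9] addr=0x30 blk=6 s=0: VC-HIT | VC [14]
  [10] addr=0x74 blk=14 s=0: VC-HIT | VC [6]
  [11] addr=0x74 blk=14 s=0: L1-HIT | VC [6]

SEQ = [MISS, L1-HIT, L1-HIT, MISS, VC-HIT, L1-HIT, VC-HIT, L1-HIT, VC-HIT, VC-HIT, VC-HIT, L1-HIT]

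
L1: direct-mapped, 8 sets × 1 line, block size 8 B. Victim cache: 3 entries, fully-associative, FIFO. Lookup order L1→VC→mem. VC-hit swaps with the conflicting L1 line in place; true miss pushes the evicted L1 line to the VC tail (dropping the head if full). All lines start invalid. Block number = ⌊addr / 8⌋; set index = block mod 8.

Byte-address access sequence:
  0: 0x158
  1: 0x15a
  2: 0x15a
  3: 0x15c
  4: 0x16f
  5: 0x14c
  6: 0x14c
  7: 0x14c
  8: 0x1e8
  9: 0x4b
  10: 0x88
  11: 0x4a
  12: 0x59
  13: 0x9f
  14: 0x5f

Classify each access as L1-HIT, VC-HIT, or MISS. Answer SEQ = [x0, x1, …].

  [0] addr=0x158 blk=43 s=3: MISS | VC []
  [1] addr=0x15a blk=43 s=3: L1-HIT | VC []
  [2] addr=0x15a blk=43 s=3: L1-HIT | VC []
  [3] addr=0x15c blk=43 s=3: L1-HIT | VC []
  [4] addr=0x16f blk=45 s=5: MISS | VC []
  [5] addr=0x14c blk=41 s=1: MISS | VC []
  [6] addr=0x14c blk=41 s=1: L1-HIT | VC []
  [7] addr=0x14c blk=41 s=1: L1-HIT | VC []
  [8] addr=0x1e8 blk=61 s=5: MISS | VC [45]
  [9] addr=0x4b blk=9 s=1: MISS | VC [45, 41]
  [10] addr=0x88 blk=17 s=1: MISS | VC [45, 41, 9]
  [11] addr=0x4a blk=9 s=1: VC-HIT | VC [45, 41, 17]
  [12] addr=0x59 blk=11 s=3: MISS | VC [41, 17, 43]
  [13] addr=0x9f blk=19 s=3: MISS | VC [17, 43, 11]
  [14] addr=0x5f blk=11 s=3: VC-HIT | VC [17, 43, 19]

SEQ = [MISS, L1-HIT, L1-HIT, L1-HIT, MISS, MISS, L1-HIT, L1-HIT, MISS, MISS, MISS, VC-HIT, MISS, MISS, VC-HIT]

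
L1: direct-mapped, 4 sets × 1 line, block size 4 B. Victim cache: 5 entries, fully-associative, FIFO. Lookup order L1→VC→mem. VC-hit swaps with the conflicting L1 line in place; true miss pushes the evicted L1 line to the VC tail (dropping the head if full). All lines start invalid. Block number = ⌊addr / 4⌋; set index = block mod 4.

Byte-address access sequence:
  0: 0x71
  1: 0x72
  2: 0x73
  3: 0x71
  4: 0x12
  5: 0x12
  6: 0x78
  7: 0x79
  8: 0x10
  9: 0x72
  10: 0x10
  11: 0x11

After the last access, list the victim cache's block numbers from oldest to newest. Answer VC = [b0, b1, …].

  [0] addr=0x71 blk=28 s=0: MISS | VC []
  [1] addr=0x72 blk=28 s=0: L1-HIT | VC []
  [2] addr=0x73 blk=28 s=0: L1-HIT | VC []
  [3] addr=0x71 blk=28 s=0: L1-HIT | VC []
  [4] addr=0x12 blk=4 s=0: MISS | VC [28]
  [5] addr=0x12 blk=4 s=0: L1-HIT | VC [28]
  [6] addr=0x78 blk=30 s=2: MISS | VC [28]
  [7] addr=0x79 blk=30 s=2: L1-HIT | VC [28]
  [8] addr=0x10 blk=4 s=0: L1-HIT | VC [28]
  [9] addr=0x72 blk=28 s=0: VC-HIT | VC [4]
  [10] addr=0x10 blk=4 s=0: VC-HIT | VC [28]
  [11] addr=0x11 blk=4 s=0: L1-HIT | VC [28]

VC = [28]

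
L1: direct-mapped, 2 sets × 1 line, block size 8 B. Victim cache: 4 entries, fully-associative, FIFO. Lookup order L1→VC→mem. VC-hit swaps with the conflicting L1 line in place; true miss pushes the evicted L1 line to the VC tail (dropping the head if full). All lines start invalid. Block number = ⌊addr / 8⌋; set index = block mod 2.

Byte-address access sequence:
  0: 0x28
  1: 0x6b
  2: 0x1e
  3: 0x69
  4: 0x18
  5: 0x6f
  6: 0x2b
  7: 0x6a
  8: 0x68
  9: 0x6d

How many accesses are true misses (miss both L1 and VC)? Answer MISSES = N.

MISSES = 3

  [0] addr=0x28 blk=5 s=1: MISS | VC []
  [1] addr=0x6b blk=13 s=1: MISS | VC [5]
  [2] addr=0x1e blk=3 s=1: MISS | VC [5, 13]
  [3] addr=0x69 blk=13 s=1: VC-HIT | VC [5, 3]
  [4] addr=0x18 blk=3 s=1: VC-HIT | VC [5, 13]
  [5] addr=0x6f blk=13 s=1: VC-HIT | VC [5, 3]
  [6] addr=0x2b blk=5 s=1: VC-HIT | VC [13, 3]
  [7] addr=0x6a blk=13 s=1: VC-HIT | VC [5, 3]
  [8] addr=0x68 blk=13 s=1: L1-HIT | VC [5, 3]
  [9] addr=0x6d blk=13 s=1: L1-HIT | VC [5, 3]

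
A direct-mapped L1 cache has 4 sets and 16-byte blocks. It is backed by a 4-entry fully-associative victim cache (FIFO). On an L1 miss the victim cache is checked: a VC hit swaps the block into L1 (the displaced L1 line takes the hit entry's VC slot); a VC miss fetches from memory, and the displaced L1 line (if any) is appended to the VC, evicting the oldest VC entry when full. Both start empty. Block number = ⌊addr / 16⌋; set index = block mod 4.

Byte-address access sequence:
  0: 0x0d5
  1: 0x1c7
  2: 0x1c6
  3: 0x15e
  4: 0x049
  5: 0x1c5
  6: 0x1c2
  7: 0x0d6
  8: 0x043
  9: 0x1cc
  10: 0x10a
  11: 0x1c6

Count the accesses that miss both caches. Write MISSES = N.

#0 0xd5→b13/s1 MISS; vc=[]
#1 0x1c7→b28/s0 MISS; vc=[]
#2 0x1c6→b28/s0 L1-HIT; vc=[]
#3 0x15e→b21/s1 MISS; vc=[13]
#4 0x49→b4/s0 MISS; vc=[13,28]
#5 0x1c5→b28/s0 VC-HIT; vc=[13,4]
#6 0x1c2→b28/s0 L1-HIT; vc=[13,4]
#7 0xd6→b13/s1 VC-HIT; vc=[21,4]
#8 0x43→b4/s0 VC-HIT; vc=[21,28]
#9 0x1cc→b28/s0 VC-HIT; vc=[21,4]
#10 0x10a→b16/s0 MISS; vc=[21,4,28]
#11 0x1c6→b28/s0 VC-HIT; vc=[21,4,16]

MISSES = 5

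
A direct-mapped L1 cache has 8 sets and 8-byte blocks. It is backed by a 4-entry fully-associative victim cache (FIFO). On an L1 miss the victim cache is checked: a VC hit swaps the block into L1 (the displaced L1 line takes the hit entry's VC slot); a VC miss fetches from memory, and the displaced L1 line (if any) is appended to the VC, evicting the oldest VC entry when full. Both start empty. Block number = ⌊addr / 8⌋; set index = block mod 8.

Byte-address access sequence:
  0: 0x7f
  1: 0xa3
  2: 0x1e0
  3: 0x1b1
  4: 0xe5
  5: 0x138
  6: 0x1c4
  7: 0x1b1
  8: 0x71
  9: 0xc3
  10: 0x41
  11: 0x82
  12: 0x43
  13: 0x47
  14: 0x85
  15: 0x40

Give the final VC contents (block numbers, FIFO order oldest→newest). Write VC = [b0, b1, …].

VC = [54, 56, 24, 16]

  [0] addr=0x7f blk=15 s=7: MISS | VC []
  [1] addr=0xa3 blk=20 s=4: MISS | VC []
  [2] addr=0x1e0 blk=60 s=4: MISS | VC [20]
  [3] addr=0x1b1 blk=54 s=6: MISS | VC [20]
  [4] addr=0xe5 blk=28 s=4: MISS | VC [20, 60]
  [5] addr=0x138 blk=39 s=7: MISS | VC [20, 60, 15]
  [6] addr=0x1c4 blk=56 s=0: MISS | VC [20, 60, 15]
  [7] addr=0x1b1 blk=54 s=6: L1-HIT | VC [20, 60, 15]
  [8] addr=0x71 blk=14 s=6: MISS | VC [20, 60, 15, 54]
  [9] addr=0xc3 blk=24 s=0: MISS | VC [60, 15, 54, 56]
  [10] addr=0x41 blk=8 s=0: MISS | VC [15, 54, 56, 24]
  [11] addr=0x82 blk=16 s=0: MISS | VC [54, 56, 24, 8]
  [12] addr=0x43 blk=8 s=0: VC-HIT | VC [54, 56, 24, 16]
  [13] addr=0x47 blk=8 s=0: L1-HIT | VC [54, 56, 24, 16]
  [14] addr=0x85 blk=16 s=0: VC-HIT | VC [54, 56, 24, 8]
  [15] addr=0x40 blk=8 s=0: VC-HIT | VC [54, 56, 24, 16]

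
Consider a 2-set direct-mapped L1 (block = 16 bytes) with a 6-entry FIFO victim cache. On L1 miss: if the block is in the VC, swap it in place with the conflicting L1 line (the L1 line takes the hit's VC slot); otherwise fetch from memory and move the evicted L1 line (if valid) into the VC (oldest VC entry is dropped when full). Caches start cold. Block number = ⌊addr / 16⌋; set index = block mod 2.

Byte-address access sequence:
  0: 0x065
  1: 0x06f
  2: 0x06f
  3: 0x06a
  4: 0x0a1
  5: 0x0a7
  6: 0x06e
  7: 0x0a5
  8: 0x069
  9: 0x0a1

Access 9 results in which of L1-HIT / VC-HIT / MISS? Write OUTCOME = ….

OUTCOME = VC-HIT

0: 0x65 (blk 6, set 0) → MISS  vc=[]
1: 0x6f (blk 6, set 0) → L1-HIT  vc=[]
2: 0x6f (blk 6, set 0) → L1-HIT  vc=[]
3: 0x6a (blk 6, set 0) → L1-HIT  vc=[]
4: 0xa1 (blk 10, set 0) → MISS  vc=[6]
5: 0xa7 (blk 10, set 0) → L1-HIT  vc=[6]
6: 0x6e (blk 6, set 0) → VC-HIT  vc=[10]
7: 0xa5 (blk 10, set 0) → VC-HIT  vc=[6]
8: 0x69 (blk 6, set 0) → VC-HIT  vc=[10]
9: 0xa1 (blk 10, set 0) → VC-HIT  vc=[6]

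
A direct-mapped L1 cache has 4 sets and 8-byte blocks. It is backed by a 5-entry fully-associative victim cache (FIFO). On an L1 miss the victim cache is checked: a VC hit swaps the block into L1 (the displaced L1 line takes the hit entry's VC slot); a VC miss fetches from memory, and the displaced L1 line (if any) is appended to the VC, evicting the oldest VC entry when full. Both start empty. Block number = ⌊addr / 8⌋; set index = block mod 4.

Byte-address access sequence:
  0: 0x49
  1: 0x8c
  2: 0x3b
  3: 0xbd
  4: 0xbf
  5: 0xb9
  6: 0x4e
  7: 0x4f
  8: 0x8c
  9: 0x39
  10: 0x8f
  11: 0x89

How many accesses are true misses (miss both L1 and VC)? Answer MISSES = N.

MISSES = 4

#0 0x49→b9/s1 MISS; vc=[]
#1 0x8c→b17/s1 MISS; vc=[9]
#2 0x3b→b7/s3 MISS; vc=[9]
#3 0xbd→b23/s3 MISS; vc=[9,7]
#4 0xbf→b23/s3 L1-HIT; vc=[9,7]
#5 0xb9→b23/s3 L1-HIT; vc=[9,7]
#6 0x4e→b9/s1 VC-HIT; vc=[17,7]
#7 0x4f→b9/s1 L1-HIT; vc=[17,7]
#8 0x8c→b17/s1 VC-HIT; vc=[9,7]
#9 0x39→b7/s3 VC-HIT; vc=[9,23]
#10 0x8f→b17/s1 L1-HIT; vc=[9,23]
#11 0x89→b17/s1 L1-HIT; vc=[9,23]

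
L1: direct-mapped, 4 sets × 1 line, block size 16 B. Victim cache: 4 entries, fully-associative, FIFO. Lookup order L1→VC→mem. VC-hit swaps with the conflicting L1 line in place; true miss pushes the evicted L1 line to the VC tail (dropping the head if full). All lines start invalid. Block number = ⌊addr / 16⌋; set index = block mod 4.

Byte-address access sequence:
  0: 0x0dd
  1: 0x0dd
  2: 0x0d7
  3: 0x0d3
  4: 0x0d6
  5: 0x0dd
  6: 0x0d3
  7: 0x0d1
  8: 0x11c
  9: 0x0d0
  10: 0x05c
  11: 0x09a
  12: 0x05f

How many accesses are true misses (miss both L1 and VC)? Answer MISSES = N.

#0 0xdd→b13/s1 MISS; vc=[]
#1 0xdd→b13/s1 L1-HIT; vc=[]
#2 0xd7→b13/s1 L1-HIT; vc=[]
#3 0xd3→b13/s1 L1-HIT; vc=[]
#4 0xd6→b13/s1 L1-HIT; vc=[]
#5 0xdd→b13/s1 L1-HIT; vc=[]
#6 0xd3→b13/s1 L1-HIT; vc=[]
#7 0xd1→b13/s1 L1-HIT; vc=[]
#8 0x11c→b17/s1 MISS; vc=[13]
#9 0xd0→b13/s1 VC-HIT; vc=[17]
#10 0x5c→b5/s1 MISS; vc=[17,13]
#11 0x9a→b9/s1 MISS; vc=[17,13,5]
#12 0x5f→b5/s1 VC-HIT; vc=[17,13,9]

MISSES = 4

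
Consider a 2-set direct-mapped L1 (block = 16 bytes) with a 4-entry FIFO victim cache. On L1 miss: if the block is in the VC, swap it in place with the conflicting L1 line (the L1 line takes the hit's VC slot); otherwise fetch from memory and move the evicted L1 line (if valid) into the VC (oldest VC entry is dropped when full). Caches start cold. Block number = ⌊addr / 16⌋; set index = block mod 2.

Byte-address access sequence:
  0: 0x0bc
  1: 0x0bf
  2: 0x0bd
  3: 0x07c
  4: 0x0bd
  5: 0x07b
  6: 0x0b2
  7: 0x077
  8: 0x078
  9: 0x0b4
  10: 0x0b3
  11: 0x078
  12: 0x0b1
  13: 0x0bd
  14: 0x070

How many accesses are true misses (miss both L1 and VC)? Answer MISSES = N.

#0 0xbc→b11/s1 MISS; vc=[]
#1 0xbf→b11/s1 L1-HIT; vc=[]
#2 0xbd→b11/s1 L1-HIT; vc=[]
#3 0x7c→b7/s1 MISS; vc=[11]
#4 0xbd→b11/s1 VC-HIT; vc=[7]
#5 0x7b→b7/s1 VC-HIT; vc=[11]
#6 0xb2→b11/s1 VC-HIT; vc=[7]
#7 0x77→b7/s1 VC-HIT; vc=[11]
#8 0x78→b7/s1 L1-HIT; vc=[11]
#9 0xb4→b11/s1 VC-HIT; vc=[7]
#10 0xb3→b11/s1 L1-HIT; vc=[7]
#11 0x78→b7/s1 VC-HIT; vc=[11]
#12 0xb1→b11/s1 VC-HIT; vc=[7]
#13 0xbd→b11/s1 L1-HIT; vc=[7]
#14 0x70→b7/s1 VC-HIT; vc=[11]

MISSES = 2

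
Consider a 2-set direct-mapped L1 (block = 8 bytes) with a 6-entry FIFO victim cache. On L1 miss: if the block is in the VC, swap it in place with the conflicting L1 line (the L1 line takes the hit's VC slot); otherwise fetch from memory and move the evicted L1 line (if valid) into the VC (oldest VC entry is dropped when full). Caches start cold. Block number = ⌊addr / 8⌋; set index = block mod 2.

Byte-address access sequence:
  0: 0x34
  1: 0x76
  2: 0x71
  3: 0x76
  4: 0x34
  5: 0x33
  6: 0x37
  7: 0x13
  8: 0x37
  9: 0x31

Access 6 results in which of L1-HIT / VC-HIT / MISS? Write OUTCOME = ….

OUTCOME = L1-HIT

0: 0x34 (blk 6, set 0) → MISS  vc=[]
1: 0x76 (blk 14, set 0) → MISS  vc=[6]
2: 0x71 (blk 14, set 0) → L1-HIT  vc=[6]
3: 0x76 (blk 14, set 0) → L1-HIT  vc=[6]
4: 0x34 (blk 6, set 0) → VC-HIT  vc=[14]
5: 0x33 (blk 6, set 0) → L1-HIT  vc=[14]
6: 0x37 (blk 6, set 0) → L1-HIT  vc=[14]
7: 0x13 (blk 2, set 0) → MISS  vc=[14, 6]
8: 0x37 (blk 6, set 0) → VC-HIT  vc=[14, 2]
9: 0x31 (blk 6, set 0) → L1-HIT  vc=[14, 2]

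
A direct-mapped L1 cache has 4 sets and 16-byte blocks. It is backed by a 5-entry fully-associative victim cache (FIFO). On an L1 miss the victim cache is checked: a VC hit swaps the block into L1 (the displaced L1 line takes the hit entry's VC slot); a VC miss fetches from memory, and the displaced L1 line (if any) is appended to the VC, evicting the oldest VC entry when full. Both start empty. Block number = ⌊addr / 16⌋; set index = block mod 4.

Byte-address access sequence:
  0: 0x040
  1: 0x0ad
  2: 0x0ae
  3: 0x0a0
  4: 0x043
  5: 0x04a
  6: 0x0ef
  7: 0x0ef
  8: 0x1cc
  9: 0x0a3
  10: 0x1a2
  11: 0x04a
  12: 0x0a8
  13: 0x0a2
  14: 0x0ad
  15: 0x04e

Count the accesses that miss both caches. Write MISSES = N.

MISSES = 5

#0 0x40→b4/s0 MISS; vc=[]
#1 0xad→b10/s2 MISS; vc=[]
#2 0xae→b10/s2 L1-HIT; vc=[]
#3 0xa0→b10/s2 L1-HIT; vc=[]
#4 0x43→b4/s0 L1-HIT; vc=[]
#5 0x4a→b4/s0 L1-HIT; vc=[]
#6 0xef→b14/s2 MISS; vc=[10]
#7 0xef→b14/s2 L1-HIT; vc=[10]
#8 0x1cc→b28/s0 MISS; vc=[10,4]
#9 0xa3→b10/s2 VC-HIT; vc=[14,4]
#10 0x1a2→b26/s2 MISS; vc=[14,4,10]
#11 0x4a→b4/s0 VC-HIT; vc=[14,28,10]
#12 0xa8→b10/s2 VC-HIT; vc=[14,28,26]
#13 0xa2→b10/s2 L1-HIT; vc=[14,28,26]
#14 0xad→b10/s2 L1-HIT; vc=[14,28,26]
#15 0x4e→b4/s0 L1-HIT; vc=[14,28,26]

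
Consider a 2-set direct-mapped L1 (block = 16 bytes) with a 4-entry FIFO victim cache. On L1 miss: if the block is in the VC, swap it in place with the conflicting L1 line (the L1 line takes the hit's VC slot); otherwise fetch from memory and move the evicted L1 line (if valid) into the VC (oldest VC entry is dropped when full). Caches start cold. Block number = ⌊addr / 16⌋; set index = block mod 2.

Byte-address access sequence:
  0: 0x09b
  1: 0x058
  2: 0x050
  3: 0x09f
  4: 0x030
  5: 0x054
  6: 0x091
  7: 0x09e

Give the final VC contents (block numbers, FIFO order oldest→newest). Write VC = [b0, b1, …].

VC = [3, 5]

0: 0x9b (blk 9, set 1) → MISS  vc=[]
1: 0x58 (blk 5, set 1) → MISS  vc=[9]
2: 0x50 (blk 5, set 1) → L1-HIT  vc=[9]
3: 0x9f (blk 9, set 1) → VC-HIT  vc=[5]
4: 0x30 (blk 3, set 1) → MISS  vc=[5, 9]
5: 0x54 (blk 5, set 1) → VC-HIT  vc=[3, 9]
6: 0x91 (blk 9, set 1) → VC-HIT  vc=[3, 5]
7: 0x9e (blk 9, set 1) → L1-HIT  vc=[3, 5]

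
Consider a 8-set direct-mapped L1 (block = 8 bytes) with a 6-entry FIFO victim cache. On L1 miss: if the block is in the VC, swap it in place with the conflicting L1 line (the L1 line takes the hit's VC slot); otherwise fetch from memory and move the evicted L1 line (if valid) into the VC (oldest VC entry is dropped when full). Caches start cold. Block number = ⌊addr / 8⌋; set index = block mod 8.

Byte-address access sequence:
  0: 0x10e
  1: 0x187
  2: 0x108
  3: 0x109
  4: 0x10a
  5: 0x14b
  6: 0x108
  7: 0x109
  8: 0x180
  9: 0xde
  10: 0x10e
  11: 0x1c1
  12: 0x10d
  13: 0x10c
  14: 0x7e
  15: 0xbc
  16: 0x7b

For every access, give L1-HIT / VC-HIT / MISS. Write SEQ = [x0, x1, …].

  [0] addr=0x10e blk=33 s=1: MISS | VC []
  [1] addr=0x187 blk=48 s=0: MISS | VC []
  [2] addr=0x108 blk=33 s=1: L1-HIT | VC []
  [3] addr=0x109 blk=33 s=1: L1-HIT | VC []
  [4] addr=0x10a blk=33 s=1: L1-HIT | VC []
  [5] addr=0x14b blk=41 s=1: MISS | VC [33]
  [6] addr=0x108 blk=33 s=1: VC-HIT | VC [41]
  [7] addr=0x109 blk=33 s=1: L1-HIT | VC [41]
  [8] addr=0x180 blk=48 s=0: L1-HIT | VC [41]
  [9] addr=0xde blk=27 s=3: MISS | VC [41]
  [10] addr=0x10e blk=33 s=1: L1-HIT | VC [41]
  [11] addr=0x1c1 blk=56 s=0: MISS | VC [41, 48]
  [12] addr=0x10d blk=33 s=1: L1-HIT | VC [41, 48]
  [13] addr=0x10c blk=33 s=1: L1-HIT | VC [41, 48]
  [14] addr=0x7e blk=15 s=7: MISS | VC [41, 48]
  [15] addr=0xbc blk=23 s=7: MISS | VC [41, 48, 15]
  [16] addr=0x7b blk=15 s=7: VC-HIT | VC [41, 48, 23]

SEQ = [MISS, MISS, L1-HIT, L1-HIT, L1-HIT, MISS, VC-HIT, L1-HIT, L1-HIT, MISS, L1-HIT, MISS, L1-HIT, L1-HIT, MISS, MISS, VC-HIT]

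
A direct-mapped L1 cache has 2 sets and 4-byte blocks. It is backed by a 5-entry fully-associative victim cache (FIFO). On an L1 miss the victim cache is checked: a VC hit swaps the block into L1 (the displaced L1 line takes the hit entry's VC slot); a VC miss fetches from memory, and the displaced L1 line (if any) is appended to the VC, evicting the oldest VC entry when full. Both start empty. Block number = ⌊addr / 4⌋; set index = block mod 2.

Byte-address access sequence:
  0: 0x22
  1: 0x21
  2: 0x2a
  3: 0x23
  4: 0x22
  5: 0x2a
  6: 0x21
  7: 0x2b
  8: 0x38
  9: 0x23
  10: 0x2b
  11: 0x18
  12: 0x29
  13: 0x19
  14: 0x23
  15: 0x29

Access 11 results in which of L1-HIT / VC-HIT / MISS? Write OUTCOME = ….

OUTCOME = MISS

0: 0x22 (blk 8, set 0) → MISS  vc=[]
1: 0x21 (blk 8, set 0) → L1-HIT  vc=[]
2: 0x2a (blk 10, set 0) → MISS  vc=[8]
3: 0x23 (blk 8, set 0) → VC-HIT  vc=[10]
4: 0x22 (blk 8, set 0) → L1-HIT  vc=[10]
5: 0x2a (blk 10, set 0) → VC-HIT  vc=[8]
6: 0x21 (blk 8, set 0) → VC-HIT  vc=[10]
7: 0x2b (blk 10, set 0) → VC-HIT  vc=[8]
8: 0x38 (blk 14, set 0) → MISS  vc=[8, 10]
9: 0x23 (blk 8, set 0) → VC-HIT  vc=[14, 10]
10: 0x2b (blk 10, set 0) → VC-HIT  vc=[14, 8]
11: 0x18 (blk 6, set 0) → MISS  vc=[14, 8, 10]
12: 0x29 (blk 10, set 0) → VC-HIT  vc=[14, 8, 6]
13: 0x19 (blk 6, set 0) → VC-HIT  vc=[14, 8, 10]
14: 0x23 (blk 8, set 0) → VC-HIT  vc=[14, 6, 10]
15: 0x29 (blk 10, set 0) → VC-HIT  vc=[14, 6, 8]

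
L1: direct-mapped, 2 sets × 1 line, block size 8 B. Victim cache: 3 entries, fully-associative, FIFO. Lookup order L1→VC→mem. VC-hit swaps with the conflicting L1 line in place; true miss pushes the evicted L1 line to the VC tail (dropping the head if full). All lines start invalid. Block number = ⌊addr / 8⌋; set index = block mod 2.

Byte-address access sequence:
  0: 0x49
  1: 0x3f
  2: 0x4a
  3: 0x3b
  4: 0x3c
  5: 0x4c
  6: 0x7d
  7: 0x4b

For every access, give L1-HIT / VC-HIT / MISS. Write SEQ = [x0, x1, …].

SEQ = [MISS, MISS, VC-HIT, VC-HIT, L1-HIT, VC-HIT, MISS, VC-HIT]

0: 0x49 (blk 9, set 1) → MISS  vc=[]
1: 0x3f (blk 7, set 1) → MISS  vc=[9]
2: 0x4a (blk 9, set 1) → VC-HIT  vc=[7]
3: 0x3b (blk 7, set 1) → VC-HIT  vc=[9]
4: 0x3c (blk 7, set 1) → L1-HIT  vc=[9]
5: 0x4c (blk 9, set 1) → VC-HIT  vc=[7]
6: 0x7d (blk 15, set 1) → MISS  vc=[7, 9]
7: 0x4b (blk 9, set 1) → VC-HIT  vc=[7, 15]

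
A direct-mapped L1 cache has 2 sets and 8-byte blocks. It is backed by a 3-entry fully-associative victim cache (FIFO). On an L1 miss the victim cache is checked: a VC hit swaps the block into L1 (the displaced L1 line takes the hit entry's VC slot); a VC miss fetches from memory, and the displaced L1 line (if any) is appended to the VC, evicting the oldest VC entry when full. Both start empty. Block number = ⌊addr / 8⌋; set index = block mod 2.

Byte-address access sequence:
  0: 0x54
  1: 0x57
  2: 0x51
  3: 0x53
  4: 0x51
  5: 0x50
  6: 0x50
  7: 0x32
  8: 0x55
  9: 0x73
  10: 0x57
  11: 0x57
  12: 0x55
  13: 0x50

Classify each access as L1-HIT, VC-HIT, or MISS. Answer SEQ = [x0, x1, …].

  [0] addr=0x54 blk=10 s=0: MISS | VC []
  [1] addr=0x57 blk=10 s=0: L1-HIT | VC []
  [2] addr=0x51 blk=10 s=0: L1-HIT | VC []
  [3] addr=0x53 blk=10 s=0: L1-HIT | VC []
  [4] addr=0x51 blk=10 s=0: L1-HIT | VC []
  [5] addr=0x50 blk=10 s=0: L1-HIT | VC []
  [6] addr=0x50 blk=10 s=0: L1-HIT | VC []
  [7] addr=0x32 blk=6 s=0: MISS | VC [10]
  [8] addr=0x55 blk=10 s=0: VC-HIT | VC [6]
  [9] addr=0x73 blk=14 s=0: MISS | VC [6, 10]
  [10] addr=0x57 blk=10 s=0: VC-HIT | VC [6, 14]
  [11] addr=0x57 blk=10 s=0: L1-HIT | VC [6, 14]
  [12] addr=0x55 blk=10 s=0: L1-HIT | VC [6, 14]
  [13] addr=0x50 blk=10 s=0: L1-HIT | VC [6, 14]

SEQ = [MISS, L1-HIT, L1-HIT, L1-HIT, L1-HIT, L1-HIT, L1-HIT, MISS, VC-HIT, MISS, VC-HIT, L1-HIT, L1-HIT, L1-HIT]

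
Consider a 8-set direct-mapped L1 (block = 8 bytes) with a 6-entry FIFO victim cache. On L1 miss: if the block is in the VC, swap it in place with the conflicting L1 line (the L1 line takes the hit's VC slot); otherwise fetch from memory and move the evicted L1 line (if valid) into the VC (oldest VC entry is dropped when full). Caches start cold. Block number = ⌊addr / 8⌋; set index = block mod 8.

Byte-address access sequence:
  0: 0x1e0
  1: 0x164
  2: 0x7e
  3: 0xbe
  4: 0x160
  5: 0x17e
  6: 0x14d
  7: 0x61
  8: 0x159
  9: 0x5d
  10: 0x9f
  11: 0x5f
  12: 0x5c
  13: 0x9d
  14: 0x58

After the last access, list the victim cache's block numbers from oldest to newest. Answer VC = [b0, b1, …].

#0 0x1e0→b60/s4 MISS; vc=[]
#1 0x164→b44/s4 MISS; vc=[60]
#2 0x7e→b15/s7 MISS; vc=[60]
#3 0xbe→b23/s7 MISS; vc=[60,15]
#4 0x160→b44/s4 L1-HIT; vc=[60,15]
#5 0x17e→b47/s7 MISS; vc=[60,15,23]
#6 0x14d→b41/s1 MISS; vc=[60,15,23]
#7 0x61→b12/s4 MISS; vc=[60,15,23,44]
#8 0x159→b43/s3 MISS; vc=[60,15,23,44]
#9 0x5d→b11/s3 MISS; vc=[60,15,23,44,43]
#10 0x9f→b19/s3 MISS; vc=[60,15,23,44,43,11]
#11 0x5f→b11/s3 VC-HIT; vc=[60,15,23,44,43,19]
#12 0x5c→b11/s3 L1-HIT; vc=[60,15,23,44,43,19]
#13 0x9d→b19/s3 VC-HIT; vc=[60,15,23,44,43,11]
#14 0x58→b11/s3 VC-HIT; vc=[60,15,23,44,43,19]

VC = [60, 15, 23, 44, 43, 19]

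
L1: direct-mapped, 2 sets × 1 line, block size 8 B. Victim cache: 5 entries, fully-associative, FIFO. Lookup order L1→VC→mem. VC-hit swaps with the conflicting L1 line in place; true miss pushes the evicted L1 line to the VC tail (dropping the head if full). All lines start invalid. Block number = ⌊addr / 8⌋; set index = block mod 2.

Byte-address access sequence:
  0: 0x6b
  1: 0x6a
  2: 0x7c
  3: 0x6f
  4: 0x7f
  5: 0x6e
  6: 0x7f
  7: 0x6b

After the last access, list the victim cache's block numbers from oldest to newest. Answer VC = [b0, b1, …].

VC = [15]

0: 0x6b (blk 13, set 1) → MISS  vc=[]
1: 0x6a (blk 13, set 1) → L1-HIT  vc=[]
2: 0x7c (blk 15, set 1) → MISS  vc=[13]
3: 0x6f (blk 13, set 1) → VC-HIT  vc=[15]
4: 0x7f (blk 15, set 1) → VC-HIT  vc=[13]
5: 0x6e (blk 13, set 1) → VC-HIT  vc=[15]
6: 0x7f (blk 15, set 1) → VC-HIT  vc=[13]
7: 0x6b (blk 13, set 1) → VC-HIT  vc=[15]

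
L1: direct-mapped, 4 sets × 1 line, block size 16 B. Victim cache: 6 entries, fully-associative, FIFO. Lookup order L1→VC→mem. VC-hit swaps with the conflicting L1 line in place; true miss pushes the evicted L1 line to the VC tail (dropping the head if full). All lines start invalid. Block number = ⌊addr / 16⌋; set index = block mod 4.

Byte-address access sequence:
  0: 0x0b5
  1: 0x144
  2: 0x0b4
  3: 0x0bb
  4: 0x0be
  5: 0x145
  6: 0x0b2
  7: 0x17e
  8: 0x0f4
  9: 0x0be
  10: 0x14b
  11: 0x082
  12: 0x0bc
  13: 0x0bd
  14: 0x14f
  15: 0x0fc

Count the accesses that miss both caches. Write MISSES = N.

MISSES = 5

  [0] addr=0xb5 blk=11 s=3: MISS | VC []
  [1] addr=0x144 blk=20 s=0: MISS | VC []
  [2] addr=0xb4 blk=11 s=3: L1-HIT | VC []
  [3] addr=0xbb blk=11 s=3: L1-HIT | VC []
  [4] addr=0xbe blk=11 s=3: L1-HIT | VC []
  [5] addr=0x145 blk=20 s=0: L1-HIT | VC []
  [6] addr=0xb2 blk=11 s=3: L1-HIT | VC []
  [7] addr=0x17e blk=23 s=3: MISS | VC [11]
  [8] addr=0xf4 blk=15 s=3: MISS | VC [11, 23]
  [9] addr=0xbe blk=11 s=3: VC-HIT | VC [15, 23]
  [10] addr=0x14b blk=20 s=0: L1-HIT | VC [15, 23]
  [11] addr=0x82 blk=8 s=0: MISS | VC [15, 23, 20]
  [12] addr=0xbc blk=11 s=3: L1-HIT | VC [15, 23, 20]
  [13] addr=0xbd blk=11 s=3: L1-HIT | VC [15, 23, 20]
  [14] addr=0x14f blk=20 s=0: VC-HIT | VC [15, 23, 8]
  [15] addr=0xfc blk=15 s=3: VC-HIT | VC [11, 23, 8]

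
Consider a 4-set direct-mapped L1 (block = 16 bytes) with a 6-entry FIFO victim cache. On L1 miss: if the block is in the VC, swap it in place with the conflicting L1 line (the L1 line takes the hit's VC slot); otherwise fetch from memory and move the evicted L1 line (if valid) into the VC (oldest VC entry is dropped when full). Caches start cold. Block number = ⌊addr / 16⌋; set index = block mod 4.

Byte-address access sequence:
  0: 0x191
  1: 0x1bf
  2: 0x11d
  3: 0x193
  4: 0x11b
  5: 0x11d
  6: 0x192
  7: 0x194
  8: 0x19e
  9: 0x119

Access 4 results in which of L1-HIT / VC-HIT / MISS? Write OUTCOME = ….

  [0] addr=0x191 blk=25 s=1: MISS | VC []
  [1] addr=0x1bf blk=27 s=3: MISS | VC []
  [2] addr=0x11d blk=17 s=1: MISS | VC [25]
  [3] addr=0x193 blk=25 s=1: VC-HIT | VC [17]
  [4] addr=0x11b blk=17 s=1: VC-HIT | VC [25]
  [5] addr=0x11d blk=17 s=1: L1-HIT | VC [25]
  [6] addr=0x192 blk=25 s=1: VC-HIT | VC [17]
  [7] addr=0x194 blk=25 s=1: L1-HIT | VC [17]
  [8] addr=0x19e blk=25 s=1: L1-HIT | VC [17]
  [9] addr=0x119 blk=17 s=1: VC-HIT | VC [25]

OUTCOME = VC-HIT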